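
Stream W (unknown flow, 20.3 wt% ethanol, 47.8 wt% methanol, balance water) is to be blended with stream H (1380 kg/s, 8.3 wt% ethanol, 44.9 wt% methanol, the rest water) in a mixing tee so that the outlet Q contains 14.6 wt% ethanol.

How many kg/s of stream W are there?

1525 kg/s

Let W be the unknown flow. Total out = 1380 + W.
ethanol balance: 114.54 + 0.203·W = 0.146·(1380 + W)
(0.203 − 0.146)·W = 0.146×1380 − 114.54 = 86.94
W = 86.94 / 0.057 = 1525.3 kg/s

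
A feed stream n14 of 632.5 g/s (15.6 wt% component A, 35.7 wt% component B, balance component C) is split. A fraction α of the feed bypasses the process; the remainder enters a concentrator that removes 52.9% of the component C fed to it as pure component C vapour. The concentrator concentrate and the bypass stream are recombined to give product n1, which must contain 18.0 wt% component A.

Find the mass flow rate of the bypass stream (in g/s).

305.1 g/s

All 632.5×0.156 = 98.67 g/s of component A reaches n1, so n1 = 98.67/0.180 = 548.17 g/s and vapour = 84.333 g/s.
The evaporator receives (1−α)·632.5 of feed at 0.487 component C and removes 0.529 of that component C:
0.529×0.487×(1−α)×632.5 = 84.333
(1−α) = 84.333/162.95 = 0.5176;  α = 0.4824.
Bypass flow = 0.4824×632.5 = 305.15 g/s.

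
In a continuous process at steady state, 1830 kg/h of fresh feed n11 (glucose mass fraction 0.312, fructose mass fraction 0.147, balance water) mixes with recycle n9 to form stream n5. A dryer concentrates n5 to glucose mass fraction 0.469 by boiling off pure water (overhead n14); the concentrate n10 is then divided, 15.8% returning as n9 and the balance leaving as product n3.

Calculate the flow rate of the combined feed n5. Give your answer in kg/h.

2058 kg/h

Overall glucose balance (none leaves overhead): glucose in fresh feed = glucose in product, i.e. 1830×0.312 = (1−0.158)·n10·0.469.
n10 = 570.96/(0.469×0.842) = 1445.8 kg/h.
Recycle n9 = 0.158×1445.8 = 228.44 kg/h.
Combined feed n5 = 1830 + 228.44 = 2058.4 kg/h.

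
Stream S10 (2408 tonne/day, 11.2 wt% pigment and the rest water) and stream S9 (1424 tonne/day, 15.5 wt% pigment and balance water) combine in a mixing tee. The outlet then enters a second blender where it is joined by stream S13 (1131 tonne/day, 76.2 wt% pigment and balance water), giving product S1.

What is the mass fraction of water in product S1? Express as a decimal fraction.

Overall, product flow = 4963 tonne/day.
water in = 2408×0.888 + 1424×0.845 + 1131×0.238 = 3610.8 tonne/day.
water fraction in S1 = 0.7275.

0.7275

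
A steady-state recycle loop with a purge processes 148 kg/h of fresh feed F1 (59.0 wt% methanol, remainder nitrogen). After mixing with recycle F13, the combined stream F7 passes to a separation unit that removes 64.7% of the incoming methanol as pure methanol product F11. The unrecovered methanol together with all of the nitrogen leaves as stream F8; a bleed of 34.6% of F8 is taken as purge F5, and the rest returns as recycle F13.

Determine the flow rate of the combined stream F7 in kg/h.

288.9 kg/h

nitrogen enters only via F1 and leaves only via the purge: 148×0.410 = 0.346×(nitrogen in F8), and the separation unit passes all nitrogen, so nitrogen in F7 = nitrogen in F8 = 175.38 kg/h.
methanol in F7: m_A = 148×0.590 + (1−0.346)·(1−0.647)·m_A, so m_A = 87.32/0.7691 = 113.53 kg/h.
F7 = 113.53 + 175.38 = 288.91 kg/h.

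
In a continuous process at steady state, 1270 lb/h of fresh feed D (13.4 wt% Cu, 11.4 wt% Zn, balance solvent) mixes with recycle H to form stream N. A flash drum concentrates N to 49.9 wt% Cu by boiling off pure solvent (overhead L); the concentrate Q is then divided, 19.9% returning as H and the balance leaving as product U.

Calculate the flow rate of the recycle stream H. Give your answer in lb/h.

Overall Cu balance (none leaves overhead): Cu in fresh feed = Cu in product, i.e. 1270×0.134 = (1−0.199)·Q·0.499.
Q = 170.18/(0.499×0.801) = 425.77 lb/h.
Recycle H = 0.199×425.77 = 84.728 lb/h.

84.73 lb/h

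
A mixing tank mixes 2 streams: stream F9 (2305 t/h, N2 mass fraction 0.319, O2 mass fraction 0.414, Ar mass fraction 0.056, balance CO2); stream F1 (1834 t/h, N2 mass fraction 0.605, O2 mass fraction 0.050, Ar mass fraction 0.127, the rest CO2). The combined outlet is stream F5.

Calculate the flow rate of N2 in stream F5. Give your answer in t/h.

1845 t/h

N2 out = N2 in = 2305×0.319 + 1834×0.605 = 1844.9 t/h.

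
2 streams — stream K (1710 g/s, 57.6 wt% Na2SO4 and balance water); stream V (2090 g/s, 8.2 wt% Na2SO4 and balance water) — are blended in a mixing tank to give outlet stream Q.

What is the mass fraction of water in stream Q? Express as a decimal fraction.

Total flow out = 1710 + 2090 = 3800 g/s.
water in = 1710×0.424 + 2090×0.918 = 2643.7 g/s.
water mass fraction in Q = 2643.7/3800 = 0.696.

0.696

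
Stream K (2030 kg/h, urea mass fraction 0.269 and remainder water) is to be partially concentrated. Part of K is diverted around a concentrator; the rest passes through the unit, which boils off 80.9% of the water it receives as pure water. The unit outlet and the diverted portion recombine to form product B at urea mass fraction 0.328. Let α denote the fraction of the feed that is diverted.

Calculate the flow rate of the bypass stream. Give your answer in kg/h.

1413 kg/h

All 2030×0.269 = 546.07 kg/h of urea reaches B, so B = 546.07/0.328 = 1664.8 kg/h and vapour = 365.15 kg/h.
The evaporator receives (1−α)·2030 of feed at 0.731 water and removes 0.809 of that water:
0.809×0.731×(1−α)×2030 = 365.15
(1−α) = 365.15/1200.5 = 0.3042;  α = 0.6958.
Bypass flow = 0.6958×2030 = 1412.5 kg/h.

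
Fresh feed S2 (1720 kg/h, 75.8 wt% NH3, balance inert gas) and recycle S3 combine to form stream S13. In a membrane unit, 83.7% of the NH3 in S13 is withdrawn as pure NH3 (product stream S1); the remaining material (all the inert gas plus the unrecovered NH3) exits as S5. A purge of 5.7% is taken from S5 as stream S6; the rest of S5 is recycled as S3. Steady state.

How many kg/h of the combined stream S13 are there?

8843 kg/h

inert gas enters only via S2 and leaves only via the purge: 1720×0.242 = 0.057×(inert gas in S5), and the membrane unit passes all inert gas, so inert gas in S13 = inert gas in S5 = 7302.5 kg/h.
NH3 in S13: m_A = 1720×0.758 + (1−0.057)·(1−0.837)·m_A, so m_A = 1303.8/0.8463 = 1540.6 kg/h.
S13 = 1540.6 + 7302.5 = 8843 kg/h.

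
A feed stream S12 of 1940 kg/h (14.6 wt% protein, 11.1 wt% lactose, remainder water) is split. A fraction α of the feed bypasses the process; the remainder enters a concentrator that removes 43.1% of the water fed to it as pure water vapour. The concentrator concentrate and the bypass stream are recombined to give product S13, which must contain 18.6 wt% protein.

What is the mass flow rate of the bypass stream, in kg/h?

All 1940×0.146 = 283.24 kg/h of protein reaches S13, so S13 = 283.24/0.186 = 1522.8 kg/h and vapour = 417.2 kg/h.
The evaporator receives (1−α)·1940 of feed at 0.743 water and removes 0.431 of that water:
0.431×0.743×(1−α)×1940 = 417.2
(1−α) = 417.2/621.25 = 0.6716;  α = 0.3284.
Bypass flow = 0.3284×1940 = 637.19 kg/h.

637.2 kg/h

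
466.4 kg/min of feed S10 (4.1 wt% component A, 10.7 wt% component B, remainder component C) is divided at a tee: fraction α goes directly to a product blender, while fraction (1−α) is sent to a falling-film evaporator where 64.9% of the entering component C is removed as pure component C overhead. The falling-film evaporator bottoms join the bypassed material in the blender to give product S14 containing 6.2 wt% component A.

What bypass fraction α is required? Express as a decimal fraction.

0.387

All 466.4×0.041 = 19.122 kg/min of component A reaches S14, so S14 = 19.122/0.062 = 308.43 kg/min and vapour = 157.97 kg/min.
The evaporator receives (1−α)·466.4 of feed at 0.852 component C and removes 0.649 of that component C:
0.649×0.852×(1−α)×466.4 = 157.97
(1−α) = 157.97/257.89 = 0.6126;  α = 0.3874.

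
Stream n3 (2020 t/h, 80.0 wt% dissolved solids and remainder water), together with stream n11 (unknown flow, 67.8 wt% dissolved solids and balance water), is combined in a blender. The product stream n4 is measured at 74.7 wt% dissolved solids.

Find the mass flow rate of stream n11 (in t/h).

Let n11 be the unknown flow. Total out = 2020 + n11.
dissolved solids balance: 1616 + 0.678·n11 = 0.747·(2020 + n11)
(0.678 − 0.747)·n11 = 0.747×2020 − 1616 = -107.06
n11 = -107.06 / -0.069 = 1551.6 t/h

1552 t/h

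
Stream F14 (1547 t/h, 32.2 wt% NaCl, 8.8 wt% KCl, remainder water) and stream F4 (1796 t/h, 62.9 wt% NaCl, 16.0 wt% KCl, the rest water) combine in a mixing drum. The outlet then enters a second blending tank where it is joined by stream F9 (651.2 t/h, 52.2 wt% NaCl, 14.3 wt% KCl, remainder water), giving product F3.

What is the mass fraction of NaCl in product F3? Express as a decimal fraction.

Overall, product flow = 3994.2 t/h.
NaCl in = 1547×0.322 + 1796×0.629 + 651.2×0.522 = 1967.7 t/h.
NaCl fraction in F3 = 0.493.

0.493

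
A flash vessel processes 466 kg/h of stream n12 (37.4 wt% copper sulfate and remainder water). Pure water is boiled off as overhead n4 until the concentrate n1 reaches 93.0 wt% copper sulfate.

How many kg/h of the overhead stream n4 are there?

278.6 kg/h

copper sulfate is conserved: 466×0.374 = 174.28 kg/h all reports to the concentrate.
Concentrate = 174.28/(target fraction) = 187.4 kg/h.
Overhead = 466 − 187.4 = 278.6 kg/h.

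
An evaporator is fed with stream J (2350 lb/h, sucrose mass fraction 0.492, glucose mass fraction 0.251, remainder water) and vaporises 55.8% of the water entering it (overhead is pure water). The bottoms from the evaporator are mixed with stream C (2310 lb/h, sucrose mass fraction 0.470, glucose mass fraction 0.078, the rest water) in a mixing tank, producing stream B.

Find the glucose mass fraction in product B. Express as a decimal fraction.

0.178

Vapour removed = 0.558×0.257×2350 = 337 lb/h; concentrate = 2013 lb/h.
glucose reaching the mixer = 589.85 (from concentrate) + 2310×0.078 = 770.03 lb/h.
Product flow = 2013 + 2310 = 4323 lb/h; glucose fraction = 0.178.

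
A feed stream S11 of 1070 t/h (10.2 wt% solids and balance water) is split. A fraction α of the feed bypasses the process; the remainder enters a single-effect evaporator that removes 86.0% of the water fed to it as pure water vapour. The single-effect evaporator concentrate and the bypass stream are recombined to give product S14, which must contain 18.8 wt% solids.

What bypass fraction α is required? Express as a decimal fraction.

All 1070×0.102 = 109.14 t/h of solids reaches S14, so S14 = 109.14/0.188 = 580.53 t/h and vapour = 489.47 t/h.
The evaporator receives (1−α)·1070 of feed at 0.898 water and removes 0.860 of that water:
0.860×0.898×(1−α)×1070 = 489.47
(1−α) = 489.47/826.34 = 0.5923;  α = 0.4077.

0.408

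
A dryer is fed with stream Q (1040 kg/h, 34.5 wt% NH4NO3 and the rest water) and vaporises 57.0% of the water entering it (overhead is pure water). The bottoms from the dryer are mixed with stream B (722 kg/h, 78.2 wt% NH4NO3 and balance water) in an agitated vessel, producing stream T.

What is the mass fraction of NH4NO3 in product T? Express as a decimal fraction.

Vapour removed = 0.570×0.655×1040 = 388.28 kg/h; concentrate = 651.72 kg/h.
NH4NO3 reaching the mixer = 358.8 (from concentrate) + 722×0.782 = 923.4 kg/h.
Product flow = 651.72 + 722 = 1373.7 kg/h; NH4NO3 fraction = 0.672.

0.672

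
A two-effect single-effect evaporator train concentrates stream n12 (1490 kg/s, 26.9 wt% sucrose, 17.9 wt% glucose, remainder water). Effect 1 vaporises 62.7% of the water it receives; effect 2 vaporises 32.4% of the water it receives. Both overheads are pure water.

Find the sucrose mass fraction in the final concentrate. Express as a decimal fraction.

water in feed = 1490×0.552 = 822.48 kg/s.
After stage 1: water left = (1−0.627)×822.48 = 306.79; stream total = 974.31 kg/s.
After stage 2: water left = (1−0.324)×306.79 = 207.39; final concentrate = 874.91 kg/s.
sucrose fraction = 400.81/874.91 = 0.458.

0.458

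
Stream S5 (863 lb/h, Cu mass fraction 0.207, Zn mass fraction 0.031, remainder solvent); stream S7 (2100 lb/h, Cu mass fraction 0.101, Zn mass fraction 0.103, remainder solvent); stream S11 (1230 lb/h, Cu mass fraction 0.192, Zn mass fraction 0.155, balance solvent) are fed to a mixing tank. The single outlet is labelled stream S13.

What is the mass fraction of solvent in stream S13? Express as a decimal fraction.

0.747

Total flow out = 863 + 2100 + 1230 = 4193 lb/h.
solvent in = 863×0.762 + 2100×0.796 + 1230×0.653 = 3132.4 lb/h.
solvent mass fraction in S13 = 3132.4/4193 = 0.747.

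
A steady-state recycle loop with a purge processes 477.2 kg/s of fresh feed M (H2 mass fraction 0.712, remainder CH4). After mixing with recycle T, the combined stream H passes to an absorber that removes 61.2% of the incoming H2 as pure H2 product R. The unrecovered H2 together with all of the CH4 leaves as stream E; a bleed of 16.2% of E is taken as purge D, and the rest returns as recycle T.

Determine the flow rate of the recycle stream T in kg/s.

CH4 enters only via M and leaves only via the purge: 477.2×0.288 = 0.162×(CH4 in E), and the absorber passes all CH4, so CH4 in H = CH4 in E = 848.36 kg/s.
H2 in H: m_A = 477.2×0.712 + (1−0.162)·(1−0.612)·m_A, so m_A = 339.77/0.6749 = 503.47 kg/s.
E = (1−0.612)×503.47 + 848.36 = 1043.7 kg/s.
Recycle T = (1−0.162)×1043.7 = 874.62 kg/s.

874.6 kg/s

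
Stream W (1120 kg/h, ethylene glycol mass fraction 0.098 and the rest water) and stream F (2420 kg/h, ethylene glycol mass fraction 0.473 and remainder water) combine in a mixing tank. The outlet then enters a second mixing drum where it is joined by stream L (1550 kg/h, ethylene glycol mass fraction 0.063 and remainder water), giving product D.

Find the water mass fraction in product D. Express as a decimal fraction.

0.734

Overall, product flow = 5090 kg/h.
water in = 1120×0.902 + 2420×0.527 + 1550×0.937 = 3737.9 kg/h.
water fraction in D = 0.734.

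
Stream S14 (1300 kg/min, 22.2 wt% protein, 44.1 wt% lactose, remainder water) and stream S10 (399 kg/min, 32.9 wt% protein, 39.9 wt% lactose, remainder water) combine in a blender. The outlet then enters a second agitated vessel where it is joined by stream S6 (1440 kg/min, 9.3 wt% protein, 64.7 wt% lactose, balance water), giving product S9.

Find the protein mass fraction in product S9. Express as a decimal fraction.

Overall, product flow = 3139 kg/min.
protein in = 1300×0.222 + 399×0.329 + 1440×0.093 = 553.79 kg/min.
protein fraction in S9 = 0.1764.

0.1764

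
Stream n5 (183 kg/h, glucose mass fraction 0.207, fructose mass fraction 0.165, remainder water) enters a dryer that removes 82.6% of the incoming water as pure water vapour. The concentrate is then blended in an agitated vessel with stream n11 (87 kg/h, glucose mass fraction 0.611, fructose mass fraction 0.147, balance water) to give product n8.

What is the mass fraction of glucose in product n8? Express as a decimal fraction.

0.520

Vapour removed = 0.826×0.628×183 = 94.927 kg/h; concentrate = 88.073 kg/h.
glucose reaching the mixer = 37.881 (from concentrate) + 87×0.611 = 91.038 kg/h.
Product flow = 88.073 + 87 = 175.07 kg/h; glucose fraction = 0.520.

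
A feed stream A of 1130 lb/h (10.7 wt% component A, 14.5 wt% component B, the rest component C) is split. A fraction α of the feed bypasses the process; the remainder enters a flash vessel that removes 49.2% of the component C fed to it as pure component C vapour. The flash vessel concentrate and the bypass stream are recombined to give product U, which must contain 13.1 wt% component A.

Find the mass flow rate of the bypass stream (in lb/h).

567.5 lb/h

All 1130×0.107 = 120.91 lb/h of component A reaches U, so U = 120.91/0.131 = 922.98 lb/h and vapour = 207.02 lb/h.
The evaporator receives (1−α)·1130 of feed at 0.748 component C and removes 0.492 of that component C:
0.492×0.748×(1−α)×1130 = 207.02
(1−α) = 207.02/415.86 = 0.4978;  α = 0.5022.
Bypass flow = 0.5022×1130 = 567.46 lb/h.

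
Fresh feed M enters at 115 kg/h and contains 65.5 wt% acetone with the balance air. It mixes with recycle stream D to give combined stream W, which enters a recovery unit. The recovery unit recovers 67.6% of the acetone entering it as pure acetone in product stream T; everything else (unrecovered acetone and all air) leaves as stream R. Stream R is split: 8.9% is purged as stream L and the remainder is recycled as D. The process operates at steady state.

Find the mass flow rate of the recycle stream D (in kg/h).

air enters only via M and leaves only via the purge: 115×0.345 = 0.089×(air in R), and the recovery unit passes all air, so air in W = air in R = 445.79 kg/h.
acetone in W: m_A = 115×0.655 + (1−0.089)·(1−0.676)·m_A, so m_A = 75.325/0.7048 = 106.87 kg/h.
R = (1−0.676)×106.87 + 445.79 = 480.41 kg/h.
Recycle D = (1−0.089)×480.41 = 437.66 kg/h.

437.7 kg/h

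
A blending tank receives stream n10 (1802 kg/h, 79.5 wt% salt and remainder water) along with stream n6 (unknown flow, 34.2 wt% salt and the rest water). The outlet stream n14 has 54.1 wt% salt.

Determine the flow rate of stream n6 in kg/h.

Let n6 be the unknown flow. Total out = 1802 + n6.
salt balance: 1432.6 + 0.342·n6 = 0.541·(1802 + n6)
(0.342 − 0.541)·n6 = 0.541×1802 − 1432.6 = -457.71
n6 = -457.71 / -0.199 = 2300 kg/h

2300 kg/h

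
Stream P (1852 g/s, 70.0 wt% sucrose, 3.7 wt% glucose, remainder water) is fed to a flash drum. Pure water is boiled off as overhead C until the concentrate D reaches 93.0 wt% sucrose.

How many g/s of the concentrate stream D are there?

1394 g/s

sucrose is conserved: 1852×0.700 = 1296.4 g/s all reports to the concentrate.
Concentrate = 1296.4/(target fraction) = 1394 g/s.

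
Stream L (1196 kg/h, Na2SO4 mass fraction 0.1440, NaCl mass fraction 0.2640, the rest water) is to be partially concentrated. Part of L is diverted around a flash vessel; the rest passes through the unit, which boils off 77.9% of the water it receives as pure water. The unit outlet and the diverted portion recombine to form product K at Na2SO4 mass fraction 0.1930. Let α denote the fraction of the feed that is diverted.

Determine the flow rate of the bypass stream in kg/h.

All 1196×0.144 = 172.22 kg/h of Na2SO4 reaches K, so K = 172.22/0.193 = 892.35 kg/h and vapour = 303.65 kg/h.
The evaporator receives (1−α)·1196 of feed at 0.592 water and removes 0.779 of that water:
0.779×0.592×(1−α)×1196 = 303.65
(1−α) = 303.65/551.56 = 0.5505;  α = 0.4495.
Bypass flow = 0.4495×1196 = 537.57 kg/h.

537.6 kg/h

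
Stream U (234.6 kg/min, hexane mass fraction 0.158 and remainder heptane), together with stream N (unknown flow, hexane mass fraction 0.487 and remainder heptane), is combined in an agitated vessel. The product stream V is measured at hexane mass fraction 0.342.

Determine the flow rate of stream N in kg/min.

297.7 kg/min

Let N be the unknown flow. Total out = 234.6 + N.
hexane balance: 37.067 + 0.487·N = 0.342·(234.6 + N)
(0.487 − 0.342)·N = 0.342×234.6 − 37.067 = 43.166
N = 43.166 / 0.145 = 297.7 kg/min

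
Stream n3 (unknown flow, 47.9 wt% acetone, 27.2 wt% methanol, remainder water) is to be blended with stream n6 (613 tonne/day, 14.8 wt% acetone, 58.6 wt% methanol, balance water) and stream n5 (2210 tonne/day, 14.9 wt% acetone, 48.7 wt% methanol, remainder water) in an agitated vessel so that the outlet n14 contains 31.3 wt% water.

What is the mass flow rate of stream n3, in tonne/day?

Let n3 be the unknown flow. Total out = 2823 + n3.
water balance: 967.5 + 0.249·n3 = 0.313·(2823 + n3)
(0.249 − 0.313)·n3 = 0.313×2823 − 967.5 = -83.899
n3 = -83.899 / -0.064 = 1310.9 tonne/day

1311 tonne/day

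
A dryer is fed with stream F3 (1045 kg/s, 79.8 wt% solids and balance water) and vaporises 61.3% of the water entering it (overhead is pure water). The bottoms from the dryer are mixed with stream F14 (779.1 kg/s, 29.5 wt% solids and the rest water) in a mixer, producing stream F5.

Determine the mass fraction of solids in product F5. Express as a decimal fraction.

Vapour removed = 0.613×0.202×1045 = 129.4 kg/s; concentrate = 915.6 kg/s.
solids reaching the mixer = 833.91 (from concentrate) + 779.1×0.295 = 1063.7 kg/s.
Product flow = 915.6 + 779.1 = 1694.7 kg/s; solids fraction = 0.628.

0.628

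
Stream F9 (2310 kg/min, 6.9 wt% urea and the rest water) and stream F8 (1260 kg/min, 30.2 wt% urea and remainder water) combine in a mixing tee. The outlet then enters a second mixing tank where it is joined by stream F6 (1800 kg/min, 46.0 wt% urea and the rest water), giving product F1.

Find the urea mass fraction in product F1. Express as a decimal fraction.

0.255

Overall, product flow = 5370 kg/min.
urea in = 2310×0.069 + 1260×0.302 + 1800×0.460 = 1367.9 kg/min.
urea fraction in F1 = 0.255.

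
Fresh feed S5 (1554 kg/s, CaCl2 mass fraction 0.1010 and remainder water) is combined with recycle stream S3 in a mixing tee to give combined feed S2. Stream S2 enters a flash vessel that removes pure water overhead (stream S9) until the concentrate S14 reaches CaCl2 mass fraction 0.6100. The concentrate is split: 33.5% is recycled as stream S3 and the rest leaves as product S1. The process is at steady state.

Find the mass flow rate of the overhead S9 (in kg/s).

1297 kg/s

Overall CaCl2 balance (none leaves overhead): CaCl2 in fresh feed = CaCl2 in product, i.e. 1554×0.101 = (1−0.335)·S14·0.610.
S14 = 156.95/(0.610×0.665) = 386.92 kg/s.
Recycle S3 = 0.335×386.92 = 129.62 kg/s.
Combined feed S2 = 1554 + 129.62 = 1683.6 kg/s.
Overhead S9 = S2 − S14 = 1683.6 − 386.92 = 1296.7 kg/s.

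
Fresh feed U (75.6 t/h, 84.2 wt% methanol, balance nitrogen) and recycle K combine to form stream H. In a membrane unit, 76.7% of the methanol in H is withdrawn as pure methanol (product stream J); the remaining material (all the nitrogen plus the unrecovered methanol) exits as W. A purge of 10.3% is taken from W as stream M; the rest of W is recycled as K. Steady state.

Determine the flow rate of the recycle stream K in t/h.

nitrogen enters only via U and leaves only via the purge: 75.6×0.158 = 0.103×(nitrogen in W), and the membrane unit passes all nitrogen, so nitrogen in H = nitrogen in W = 115.97 t/h.
methanol in H: m_A = 75.6×0.842 + (1−0.103)·(1−0.767)·m_A, so m_A = 63.655/0.7910 = 80.474 t/h.
W = (1−0.767)×80.474 + 115.97 = 134.72 t/h.
Recycle K = (1−0.103)×134.72 = 120.84 t/h.

120.8 t/h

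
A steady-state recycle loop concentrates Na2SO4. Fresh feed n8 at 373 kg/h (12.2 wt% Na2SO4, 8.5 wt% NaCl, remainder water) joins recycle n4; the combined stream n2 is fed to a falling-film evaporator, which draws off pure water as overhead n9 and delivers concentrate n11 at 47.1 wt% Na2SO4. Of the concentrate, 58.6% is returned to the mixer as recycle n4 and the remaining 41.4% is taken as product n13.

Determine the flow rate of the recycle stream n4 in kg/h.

Overall Na2SO4 balance (none leaves overhead): Na2SO4 in fresh feed = Na2SO4 in product, i.e. 373×0.122 = (1−0.586)·n11·0.471.
n11 = 45.506/(0.471×0.414) = 233.37 kg/h.
Recycle n4 = 0.586×233.37 = 136.76 kg/h.

136.8 kg/h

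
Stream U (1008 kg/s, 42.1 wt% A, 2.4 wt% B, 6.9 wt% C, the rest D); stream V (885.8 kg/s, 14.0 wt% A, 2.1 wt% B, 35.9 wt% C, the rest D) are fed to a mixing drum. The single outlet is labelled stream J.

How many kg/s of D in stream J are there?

D out = D in = 1008×0.486 + 885.8×0.480 = 915.07 kg/s.

915.1 kg/s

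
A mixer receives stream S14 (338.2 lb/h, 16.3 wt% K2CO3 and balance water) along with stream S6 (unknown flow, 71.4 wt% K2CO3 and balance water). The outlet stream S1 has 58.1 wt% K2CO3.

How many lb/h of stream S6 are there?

1063 lb/h

Let S6 be the unknown flow. Total out = 338.2 + S6.
K2CO3 balance: 55.127 + 0.714·S6 = 0.581·(338.2 + S6)
(0.714 − 0.581)·S6 = 0.581×338.2 − 55.127 = 141.37
S6 = 141.37 / 0.133 = 1062.9 lb/h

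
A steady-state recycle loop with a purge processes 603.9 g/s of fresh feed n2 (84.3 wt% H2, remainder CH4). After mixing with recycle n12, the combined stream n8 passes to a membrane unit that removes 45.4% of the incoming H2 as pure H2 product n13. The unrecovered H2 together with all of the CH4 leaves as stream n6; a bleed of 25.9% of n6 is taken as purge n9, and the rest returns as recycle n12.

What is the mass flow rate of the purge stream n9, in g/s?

215.7 g/s

CH4 enters only via n2 and leaves only via the purge: 603.9×0.157 = 0.259×(CH4 in n6), and the membrane unit passes all CH4, so CH4 in n8 = CH4 in n6 = 366.07 g/s.
H2 in n8: m_A = 603.9×0.843 + (1−0.259)·(1−0.454)·m_A, so m_A = 509.09/0.5954 = 855.01 g/s.
n6 = (1−0.454)×855.01 + 366.07 = 832.91 g/s.
Purge n9 = 0.259×832.91 = 215.72 g/s.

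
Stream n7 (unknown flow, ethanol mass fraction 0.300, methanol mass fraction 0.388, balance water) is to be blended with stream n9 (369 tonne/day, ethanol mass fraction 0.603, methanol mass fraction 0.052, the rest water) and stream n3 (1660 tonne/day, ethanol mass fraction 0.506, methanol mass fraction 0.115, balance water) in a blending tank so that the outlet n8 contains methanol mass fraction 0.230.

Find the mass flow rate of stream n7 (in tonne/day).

1624 tonne/day

Let n7 be the unknown flow. Total out = 2029 + n7.
methanol balance: 210.09 + 0.388·n7 = 0.230·(2029 + n7)
(0.388 − 0.230)·n7 = 0.230×2029 − 210.09 = 256.58
n7 = 256.58 / 0.158 = 1623.9 tonne/day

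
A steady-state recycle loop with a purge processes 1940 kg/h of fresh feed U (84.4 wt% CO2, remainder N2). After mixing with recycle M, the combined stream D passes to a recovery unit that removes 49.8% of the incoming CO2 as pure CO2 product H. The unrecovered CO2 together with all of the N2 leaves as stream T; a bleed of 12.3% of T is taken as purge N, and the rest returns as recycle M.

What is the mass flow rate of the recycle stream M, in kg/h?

N2 enters only via U and leaves only via the purge: 1940×0.156 = 0.123×(N2 in T), and the recovery unit passes all N2, so N2 in D = N2 in T = 2460.5 kg/h.
CO2 in D: m_A = 1940×0.844 + (1−0.123)·(1−0.498)·m_A, so m_A = 1637.4/0.5597 = 2925.2 kg/h.
T = (1−0.498)×2925.2 + 2460.5 = 3928.9 kg/h.
Recycle M = (1−0.123)×3928.9 = 3445.7 kg/h.

3446 kg/h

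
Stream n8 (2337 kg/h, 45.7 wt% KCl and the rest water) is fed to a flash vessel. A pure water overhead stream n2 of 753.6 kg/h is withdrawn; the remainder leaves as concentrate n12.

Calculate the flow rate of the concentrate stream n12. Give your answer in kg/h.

1583 kg/h

Concentrate = 2337 − 753.6 = 1583.4 kg/h.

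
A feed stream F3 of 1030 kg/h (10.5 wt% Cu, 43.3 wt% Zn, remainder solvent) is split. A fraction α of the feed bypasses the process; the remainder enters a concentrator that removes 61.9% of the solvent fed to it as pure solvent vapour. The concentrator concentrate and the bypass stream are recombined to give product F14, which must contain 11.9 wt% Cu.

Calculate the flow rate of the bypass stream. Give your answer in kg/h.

All 1030×0.105 = 108.15 kg/h of Cu reaches F14, so F14 = 108.15/0.119 = 908.82 kg/h and vapour = 121.18 kg/h.
The evaporator receives (1−α)·1030 of feed at 0.462 solvent and removes 0.619 of that solvent:
0.619×0.462×(1−α)×1030 = 121.18
(1−α) = 121.18/294.56 = 0.4114;  α = 0.5886.
Bypass flow = 0.5886×1030 = 606.27 kg/h.

606.3 kg/h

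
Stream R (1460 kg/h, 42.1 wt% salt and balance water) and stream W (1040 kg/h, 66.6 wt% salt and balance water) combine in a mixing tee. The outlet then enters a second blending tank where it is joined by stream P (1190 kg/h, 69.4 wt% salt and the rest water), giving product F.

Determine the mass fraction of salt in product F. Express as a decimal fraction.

0.578

Overall, product flow = 3690 kg/h.
salt in = 1460×0.421 + 1040×0.666 + 1190×0.694 = 2133.2 kg/h.
salt fraction in F = 0.578.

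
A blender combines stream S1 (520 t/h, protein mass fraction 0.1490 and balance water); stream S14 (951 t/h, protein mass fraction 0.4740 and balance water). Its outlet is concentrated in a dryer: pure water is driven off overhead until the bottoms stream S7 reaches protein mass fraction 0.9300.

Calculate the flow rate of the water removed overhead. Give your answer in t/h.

903 t/h

protein entering = 520×0.149 + 951×0.474 = 528.25 t/h.
All protein reports to S7, so S7 = 528.25/0.930 = 568.02 t/h.
Total feed = 1471 t/h; overhead = 1471 − 568.02 = 902.98 t/h.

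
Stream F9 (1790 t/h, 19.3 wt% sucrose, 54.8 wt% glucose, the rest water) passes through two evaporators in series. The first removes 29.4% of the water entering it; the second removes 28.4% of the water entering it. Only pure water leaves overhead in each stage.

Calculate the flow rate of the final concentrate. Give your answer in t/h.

1561 t/h

water in feed = 1790×0.259 = 463.61 t/h.
After stage 1: water left = (1−0.294)×463.61 = 327.31; stream total = 1653.7 t/h.
After stage 2: water left = (1−0.284)×327.31 = 234.35; final concentrate = 1560.7 t/h.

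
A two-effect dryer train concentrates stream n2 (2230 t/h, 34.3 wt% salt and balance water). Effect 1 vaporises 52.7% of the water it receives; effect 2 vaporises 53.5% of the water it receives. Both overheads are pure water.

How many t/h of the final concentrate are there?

water in feed = 2230×0.657 = 1465.1 t/h.
After stage 1: water left = (1−0.527)×1465.1 = 693; stream total = 1457.9 t/h.
After stage 2: water left = (1−0.535)×693 = 322.24; final concentrate = 1087.1 t/h.

1087 t/h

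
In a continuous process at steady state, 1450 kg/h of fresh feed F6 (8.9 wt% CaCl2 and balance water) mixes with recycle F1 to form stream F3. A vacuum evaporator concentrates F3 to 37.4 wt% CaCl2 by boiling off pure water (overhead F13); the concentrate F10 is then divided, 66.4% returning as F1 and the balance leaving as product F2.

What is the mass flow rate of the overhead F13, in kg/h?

Overall CaCl2 balance (none leaves overhead): CaCl2 in fresh feed = CaCl2 in product, i.e. 1450×0.089 = (1−0.664)·F10·0.374.
F10 = 129.05/(0.374×0.336) = 1026.9 kg/h.
Recycle F1 = 0.664×1026.9 = 681.89 kg/h.
Combined feed F3 = 1450 + 681.89 = 2131.9 kg/h.
Overhead F13 = F3 − F10 = 2131.9 − 1026.9 = 1104.9 kg/h.

1105 kg/h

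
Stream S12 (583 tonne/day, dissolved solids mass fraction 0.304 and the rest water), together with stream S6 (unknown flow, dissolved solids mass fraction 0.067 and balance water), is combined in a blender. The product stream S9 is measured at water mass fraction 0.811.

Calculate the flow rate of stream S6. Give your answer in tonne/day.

549.5 tonne/day

Let S6 be the unknown flow. Total out = 583 + S6.
water balance: 405.77 + 0.933·S6 = 0.811·(583 + S6)
(0.933 − 0.811)·S6 = 0.811×583 − 405.77 = 67.045
S6 = 67.045 / 0.122 = 549.55 tonne/day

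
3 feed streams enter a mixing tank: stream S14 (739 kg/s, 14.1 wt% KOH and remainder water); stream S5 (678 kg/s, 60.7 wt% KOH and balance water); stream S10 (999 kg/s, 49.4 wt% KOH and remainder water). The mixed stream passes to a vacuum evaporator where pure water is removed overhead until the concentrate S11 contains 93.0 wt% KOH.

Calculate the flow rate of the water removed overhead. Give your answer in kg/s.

1331 kg/s

KOH entering = 739×0.141 + 678×0.607 + 999×0.494 = 1009.3 kg/s.
All KOH reports to S11, so S11 = 1009.3/0.930 = 1085.2 kg/s.
Total feed = 2416 kg/s; overhead = 2416 − 1085.2 = 1330.8 kg/s.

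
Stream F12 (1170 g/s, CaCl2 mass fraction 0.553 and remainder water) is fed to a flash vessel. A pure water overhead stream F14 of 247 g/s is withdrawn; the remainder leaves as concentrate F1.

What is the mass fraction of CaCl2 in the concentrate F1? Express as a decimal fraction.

0.701

CaCl2 is not removed: 1170×0.553 = 647.01 g/s of CaCl2 enters F1.
Concentrate = 1170 − 247 = 923 g/s.
Mass fraction = 647.01/923 = 0.701.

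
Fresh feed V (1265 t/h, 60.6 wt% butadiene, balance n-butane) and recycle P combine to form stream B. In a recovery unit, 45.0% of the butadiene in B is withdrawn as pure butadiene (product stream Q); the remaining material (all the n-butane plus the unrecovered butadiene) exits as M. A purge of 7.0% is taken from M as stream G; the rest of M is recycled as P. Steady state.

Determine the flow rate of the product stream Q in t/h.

706.2 t/h

butadiene in B: m_A = 1265×0.606 + (1−0.070)·(1−0.450)·m_A, so m_A = 766.59/0.4885 = 1569.3 t/h.
Product Q = 0.450×1569.3 = 706.17 t/h.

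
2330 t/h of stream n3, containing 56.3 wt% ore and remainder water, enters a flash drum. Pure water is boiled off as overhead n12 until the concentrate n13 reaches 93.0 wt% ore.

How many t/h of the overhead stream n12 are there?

ore is conserved: 2330×0.563 = 1311.8 t/h all reports to the concentrate.
Concentrate = 1311.8/(target fraction) = 1410.5 t/h.
Overhead = 2330 − 1410.5 = 919.47 t/h.

919.5 t/h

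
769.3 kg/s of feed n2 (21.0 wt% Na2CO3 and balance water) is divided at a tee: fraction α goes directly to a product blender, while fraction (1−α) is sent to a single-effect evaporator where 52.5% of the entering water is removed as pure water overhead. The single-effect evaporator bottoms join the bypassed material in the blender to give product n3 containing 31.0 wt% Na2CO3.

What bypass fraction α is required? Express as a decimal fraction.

0.222

All 769.3×0.210 = 161.55 kg/s of Na2CO3 reaches n3, so n3 = 161.55/0.310 = 521.14 kg/s and vapour = 248.16 kg/s.
The evaporator receives (1−α)·769.3 of feed at 0.790 water and removes 0.525 of that water:
0.525×0.790×(1−α)×769.3 = 248.16
(1−α) = 248.16/319.07 = 0.7778;  α = 0.2222.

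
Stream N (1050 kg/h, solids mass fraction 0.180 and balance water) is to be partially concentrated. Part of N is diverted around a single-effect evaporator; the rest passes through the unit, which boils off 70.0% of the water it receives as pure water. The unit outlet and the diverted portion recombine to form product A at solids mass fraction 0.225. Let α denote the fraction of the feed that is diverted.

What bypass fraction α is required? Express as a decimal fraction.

0.652

All 1050×0.180 = 189 kg/h of solids reaches A, so A = 189/0.225 = 840 kg/h and vapour = 210 kg/h.
The evaporator receives (1−α)·1050 of feed at 0.820 water and removes 0.700 of that water:
0.700×0.820×(1−α)×1050 = 210
(1−α) = 210/602.7 = 0.3484;  α = 0.6516.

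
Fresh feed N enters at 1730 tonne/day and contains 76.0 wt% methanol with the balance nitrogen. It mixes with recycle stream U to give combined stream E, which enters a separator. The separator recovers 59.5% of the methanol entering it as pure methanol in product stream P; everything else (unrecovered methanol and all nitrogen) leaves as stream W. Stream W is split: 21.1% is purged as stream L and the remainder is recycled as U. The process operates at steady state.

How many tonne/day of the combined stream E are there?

3900 tonne/day

nitrogen enters only via N and leaves only via the purge: 1730×0.240 = 0.211×(nitrogen in W), and the separator passes all nitrogen, so nitrogen in E = nitrogen in W = 1967.8 tonne/day.
methanol in E: m_A = 1730×0.760 + (1−0.211)·(1−0.595)·m_A, so m_A = 1314.8/0.6805 = 1932.2 tonne/day.
E = 1932.2 + 1967.8 = 3900 tonne/day.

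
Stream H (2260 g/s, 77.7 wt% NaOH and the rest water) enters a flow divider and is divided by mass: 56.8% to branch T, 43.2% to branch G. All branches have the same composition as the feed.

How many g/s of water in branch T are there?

Branch T total = 0.568×2260 = 1283.7 g/s.
water in T = 0.223×1283.7 = 286.26 g/s.

286.3 g/s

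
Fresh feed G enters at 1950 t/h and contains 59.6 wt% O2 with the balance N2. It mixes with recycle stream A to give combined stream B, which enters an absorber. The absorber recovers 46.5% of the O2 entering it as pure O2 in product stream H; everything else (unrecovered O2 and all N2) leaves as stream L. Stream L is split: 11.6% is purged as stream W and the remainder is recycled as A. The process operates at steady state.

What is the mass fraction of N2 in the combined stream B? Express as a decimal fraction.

0.755

N2 enters only via G and leaves only via the purge: 1950×0.404 = 0.116×(N2 in L), and the absorber passes all N2, so N2 in B = N2 in L = 6791.4 t/h.
O2 in B: m_A = 1950×0.596 + (1−0.116)·(1−0.465)·m_A, so m_A = 1162.2/0.5271 = 2205.1 t/h.
B = 2205.1 + 6791.4 = 8996.4 t/h.
N2 fraction in B = 6791.4/8996.4 = 0.755.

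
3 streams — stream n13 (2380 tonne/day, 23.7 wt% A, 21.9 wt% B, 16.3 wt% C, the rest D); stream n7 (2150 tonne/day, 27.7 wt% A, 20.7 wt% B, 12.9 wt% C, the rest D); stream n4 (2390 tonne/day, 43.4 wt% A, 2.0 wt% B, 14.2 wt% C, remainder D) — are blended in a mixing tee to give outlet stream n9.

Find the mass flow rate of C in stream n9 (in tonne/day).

C out = C in = 2380×0.163 + 2150×0.129 + 2390×0.142 = 1004.7 tonne/day.

1005 tonne/day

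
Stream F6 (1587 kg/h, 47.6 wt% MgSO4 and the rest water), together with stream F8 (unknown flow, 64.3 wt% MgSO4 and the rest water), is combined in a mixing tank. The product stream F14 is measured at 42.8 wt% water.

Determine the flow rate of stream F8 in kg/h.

2146 kg/h

Let F8 be the unknown flow. Total out = 1587 + F8.
water balance: 831.59 + 0.357·F8 = 0.428·(1587 + F8)
(0.357 − 0.428)·F8 = 0.428×1587 − 831.59 = -152.35
F8 = -152.35 / -0.071 = 2145.8 kg/h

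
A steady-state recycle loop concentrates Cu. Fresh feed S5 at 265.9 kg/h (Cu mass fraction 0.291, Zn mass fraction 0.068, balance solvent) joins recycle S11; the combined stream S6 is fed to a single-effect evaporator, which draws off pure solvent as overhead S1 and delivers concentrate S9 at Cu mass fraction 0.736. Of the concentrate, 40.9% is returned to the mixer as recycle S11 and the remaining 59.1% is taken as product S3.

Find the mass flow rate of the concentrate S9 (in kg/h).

Overall Cu balance (none leaves overhead): Cu in fresh feed = Cu in product, i.e. 265.9×0.291 = (1−0.409)·S9·0.736.
S9 = 77.377/(0.736×0.591) = 177.89 kg/h.

177.9 kg/h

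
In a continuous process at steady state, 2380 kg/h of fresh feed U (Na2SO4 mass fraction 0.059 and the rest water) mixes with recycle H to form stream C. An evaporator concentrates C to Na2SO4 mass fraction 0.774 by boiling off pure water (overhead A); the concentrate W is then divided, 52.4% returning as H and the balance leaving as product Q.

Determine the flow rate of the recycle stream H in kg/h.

Overall Na2SO4 balance (none leaves overhead): Na2SO4 in fresh feed = Na2SO4 in product, i.e. 2380×0.059 = (1−0.524)·W·0.774.
W = 140.42/(0.774×0.476) = 381.14 kg/h.
Recycle H = 0.524×381.14 = 199.72 kg/h.

199.7 kg/h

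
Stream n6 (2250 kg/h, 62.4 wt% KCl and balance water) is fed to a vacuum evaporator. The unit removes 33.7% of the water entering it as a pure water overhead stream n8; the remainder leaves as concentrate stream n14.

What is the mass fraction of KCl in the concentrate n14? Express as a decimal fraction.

KCl is not removed: 2250×0.624 = 1404 kg/h of KCl enters n14.
water entering = 2250×0.376 = 846 kg/h; overhead removed = 0.337×846 = 285.1 kg/h.
Concentrate = 2250 − 285.1 = 1964.9 kg/h.
Mass fraction = 1404/1964.9 = 0.715.

0.715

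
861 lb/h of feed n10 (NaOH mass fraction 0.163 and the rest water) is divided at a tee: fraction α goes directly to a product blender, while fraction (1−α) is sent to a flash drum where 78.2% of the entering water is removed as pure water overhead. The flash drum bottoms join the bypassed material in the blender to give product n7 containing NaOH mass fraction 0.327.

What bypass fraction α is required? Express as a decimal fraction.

All 861×0.163 = 140.34 lb/h of NaOH reaches n7, so n7 = 140.34/0.327 = 429.18 lb/h and vapour = 431.82 lb/h.
The evaporator receives (1−α)·861 of feed at 0.837 water and removes 0.782 of that water:
0.782×0.837×(1−α)×861 = 431.82
(1−α) = 431.82/563.55 = 0.7662;  α = 0.2338.

0.234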